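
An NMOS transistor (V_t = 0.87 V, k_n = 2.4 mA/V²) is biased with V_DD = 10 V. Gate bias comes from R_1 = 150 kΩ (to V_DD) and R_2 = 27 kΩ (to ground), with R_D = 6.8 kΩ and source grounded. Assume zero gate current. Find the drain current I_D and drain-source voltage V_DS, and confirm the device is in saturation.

V_G = V_DD·R_2/(R_1+R_2) = 10×27/177 = 1.53 V. With the source grounded, V_GS = V_G = 1.53 V.
Assume saturation: I_D = (k_n/2)(V_GS − V_t)² = (2.4/2)×(1.53 − 0.87)² = 1.2×0.655² = 0.515 mA.
V_DS = V_DD − I_D·R_D = 10 − 0.515×6.8 = 6.49 V.
Saturation requires V_DS ≥ V_GS − V_t = 0.655 V; 6.49 ≥ 0.655 ✓.

I_D ≈ 0.52 mA, V_DS ≈ 6.5 V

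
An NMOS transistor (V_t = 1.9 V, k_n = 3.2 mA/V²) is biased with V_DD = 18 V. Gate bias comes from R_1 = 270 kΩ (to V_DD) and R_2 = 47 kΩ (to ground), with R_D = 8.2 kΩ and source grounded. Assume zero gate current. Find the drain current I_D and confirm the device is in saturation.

V_G = V_DD·R_2/(R_1+R_2) = 18×47/317 = 2.67 V. With the source grounded, V_GS = V_G = 2.67 V.
Assume saturation: I_D = (k_n/2)(V_GS − V_t)² = (3.2/2)×(2.67 − 1.9)² = 1.6×0.769² = 0.946 mA.
V_DS = V_DD − I_D·R_D = 18 − 0.946×8.2 = 10.2 V.
Saturation requires V_DS ≥ V_GS − V_t = 0.769 V; 10.2 ≥ 0.769 ✓.

I_D ≈ 0.95 mA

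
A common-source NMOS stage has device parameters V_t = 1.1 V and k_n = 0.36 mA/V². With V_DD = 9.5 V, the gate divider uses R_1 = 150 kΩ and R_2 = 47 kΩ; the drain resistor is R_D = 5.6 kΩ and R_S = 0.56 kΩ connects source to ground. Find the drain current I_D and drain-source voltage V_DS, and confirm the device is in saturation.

V_G = V_DD·R_2/(R_1+R_2) = 9.5×47/197 = 2.27 V.
Assume saturation: I_D = (k_n/2)(V_GS − V_t)² with V_GS = V_G − I_D·R_S = 2.27 − 0.56·I_D.
Substituting gives 0.0564·I_D² − 1.24·I_D + 0.245 = 0, with roots I_D = 0.2 or 21.7 mA.
The root I_D = 21.7 mA gives V_GS = -9.88 V ≤ V_t, so take I_D = 0.2 mA.
Then V_GS = 2.15 V and V_DS = V_DD − I_D(R_D+R_S) = 9.5 − 0.2×6.16 = 8.27 V.
Saturation requires V_DS ≥ V_GS − V_t = 1.05 V; 8.27 ≥ 1.05 ✓.

I_D ≈ 0.2 mA, V_DS ≈ 8.3 V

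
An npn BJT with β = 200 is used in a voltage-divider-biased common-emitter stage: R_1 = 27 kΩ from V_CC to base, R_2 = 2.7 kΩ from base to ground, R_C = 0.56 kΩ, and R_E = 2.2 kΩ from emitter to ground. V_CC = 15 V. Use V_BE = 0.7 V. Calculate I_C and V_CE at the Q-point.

Thevenize the base divider: V_Th = V_CC·R_2/(R_1+R_2) = 15×2.7/29.7 = 1.36 V, R_Th = R_1‖R_2 = 2.45 kΩ.
Base-emitter loop: V_Th = I_B·R_Th + V_BE + (β+1)I_B·R_E, so I_B = (1.36 − 0.7) / (2.45 + 201×2.2) = 0.00149 mA.
I_C = β·I_B = 200×0.00149 = 0.298 mA, and I_E = (β+1)I_B = 0.3 mA.
V_CE = V_CC − I_C·R_C − I_E·R_E = 15 − 0.298×0.56 − 0.3×2.2 = 14.2 V.
V_CE = 14.2 V > 0.2 V confirms active-region operation.

I_C ≈ 0.3 mA, V_CE ≈ 14 V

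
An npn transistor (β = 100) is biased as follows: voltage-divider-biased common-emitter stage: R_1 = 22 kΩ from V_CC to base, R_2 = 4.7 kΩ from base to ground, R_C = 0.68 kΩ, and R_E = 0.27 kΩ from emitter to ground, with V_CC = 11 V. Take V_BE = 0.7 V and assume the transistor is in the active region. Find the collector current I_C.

Thevenize the base divider: V_Th = V_CC·R_2/(R_1+R_2) = 11×4.7/26.7 = 1.94 V, R_Th = R_1‖R_2 = 3.87 kΩ.
Base-emitter loop: V_Th = I_B·R_Th + V_BE + (β+1)I_B·R_E, so I_B = (1.94 − 0.7) / (3.87 + 101×0.27) = 0.0397 mA.
I_C = β·I_B = 100×0.0397 = 3.97 mA, and I_E = (β+1)I_B = 4.01 mA.
V_CE = V_CC − I_C·R_C − I_E·R_E = 11 − 3.97×0.68 − 4.01×0.27 = 7.22 V.
V_CE = 7.22 V > 0.2 V confirms active-region operation.

I_C ≈ 4 mA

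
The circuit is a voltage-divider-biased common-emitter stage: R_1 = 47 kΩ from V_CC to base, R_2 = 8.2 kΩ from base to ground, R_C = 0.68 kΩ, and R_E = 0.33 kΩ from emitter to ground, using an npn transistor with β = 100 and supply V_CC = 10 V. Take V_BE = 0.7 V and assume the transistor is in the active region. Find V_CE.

V_CE ≈ 8 V

Thevenize the base divider: V_Th = V_CC·R_2/(R_1+R_2) = 10×8.2/55.2 = 1.49 V, R_Th = R_1‖R_2 = 6.98 kΩ.
Base-emitter loop: V_Th = I_B·R_Th + V_BE + (β+1)I_B·R_E, so I_B = (1.49 − 0.7) / (6.98 + 101×0.33) = 0.0195 mA.
I_C = β·I_B = 100×0.0195 = 1.95 mA, and I_E = (β+1)I_B = 1.97 mA.
V_CE = V_CC − I_C·R_C − I_E·R_E = 10 − 1.95×0.68 − 1.97×0.33 = 8.03 V.
V_CE = 8.03 V > 0.2 V confirms active-region operation.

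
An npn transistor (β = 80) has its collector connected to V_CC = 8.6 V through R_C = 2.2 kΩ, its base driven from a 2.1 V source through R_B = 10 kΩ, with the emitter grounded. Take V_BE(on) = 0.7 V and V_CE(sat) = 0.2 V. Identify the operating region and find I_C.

Assume active: I_B = (2.1 − 0.7)/10 = 0.14 mA, giving I_C = β·I_B = 11.2 mA.
But then V_CE = 8.6 − 11.2×2.2 = -16 V < V_CE(sat) = 0.2 V — impossible in the active region.
So the transistor is saturated. With V_CE = 0.2 V, I_C = (V_CC − 0.2)/R_C = 8.4/2.2 = 3.82 mA.
Check: β·I_B = 11.2 mA > I_C = 3.82 mA, confirming saturation.

saturation; I_C ≈ 3.8 mA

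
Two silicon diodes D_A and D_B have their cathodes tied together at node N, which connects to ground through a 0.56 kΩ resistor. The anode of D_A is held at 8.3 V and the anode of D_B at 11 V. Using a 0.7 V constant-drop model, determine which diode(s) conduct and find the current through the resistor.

Assume both conduct. Then node N would need to be at both 8.3−0.7 = 7.6 V and 11−0.7 = 10.3 V, which is impossible.
Assume only D_B conducts: V_N = 11 − 0.7 = 10.3 V, so I_R = 10.3/0.56 = 18.4 mA.
Check D_A: its anode-to-cathode voltage is 8.3 − 10.3 = -2 V < 0.7 V, so it is off. The assumption is consistent.

Only D_B conducts; I_R ≈ 18 mA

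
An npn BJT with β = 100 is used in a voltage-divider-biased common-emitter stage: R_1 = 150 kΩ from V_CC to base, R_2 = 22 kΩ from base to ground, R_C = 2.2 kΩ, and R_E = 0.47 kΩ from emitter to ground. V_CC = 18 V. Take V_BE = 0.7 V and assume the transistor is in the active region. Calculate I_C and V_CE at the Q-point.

I_C ≈ 2.4 mA, V_CE ≈ 12 V

Thevenize the base divider: V_Th = V_CC·R_2/(R_1+R_2) = 18×22/172 = 2.3 V, R_Th = R_1‖R_2 = 19.2 kΩ.
Base-emitter loop: V_Th = I_B·R_Th + V_BE + (β+1)I_B·R_E, so I_B = (2.3 − 0.7) / (19.2 + 101×0.47) = 0.024 mA.
I_C = β·I_B = 100×0.024 = 2.4 mA, and I_E = (β+1)I_B = 2.43 mA.
V_CE = V_CC − I_C·R_C − I_E·R_E = 18 − 2.4×2.2 − 2.43×0.47 = 11.6 V.
V_CE = 11.6 V > 0.2 V confirms active-region operation.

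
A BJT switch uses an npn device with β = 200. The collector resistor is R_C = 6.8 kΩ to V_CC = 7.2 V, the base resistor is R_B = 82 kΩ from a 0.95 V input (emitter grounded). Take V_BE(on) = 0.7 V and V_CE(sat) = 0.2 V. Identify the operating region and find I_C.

Assume active. Base-emitter loop: I_B = (V_BB − V_BE)/R_B = (0.95 − 0.7)/82 = 0.00305 mA.
I_C = β·I_B = 200×0.00305 = 0.61 mA.
V_CE = V_CC − I_C·R_C = 7.2 − 0.61×6.8 = 3.05 V > V_CE(sat), so the active-region assumption holds.

active; I_C ≈ 0.61 mA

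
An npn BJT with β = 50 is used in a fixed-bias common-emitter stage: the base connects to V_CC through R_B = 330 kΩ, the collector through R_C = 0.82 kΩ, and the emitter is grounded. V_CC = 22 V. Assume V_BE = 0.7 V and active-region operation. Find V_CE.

Base loop: V_CC = I_B·R_B + V_BE, so I_B = (22 − 0.7)/330 kΩ = 0.0645 mA.
In the active region I_C = β·I_B = 50 × 0.0645 = 3.23 mA.
Collector loop: V_CE = V_CC − I_C·R_C = 22 − 3.23×0.82 = 19.4 V.
Since V_CE = 19.4 V > V_CE(sat) ≈ 0.2 V, the transistor is in the active region as assumed.

V_CE ≈ 19 V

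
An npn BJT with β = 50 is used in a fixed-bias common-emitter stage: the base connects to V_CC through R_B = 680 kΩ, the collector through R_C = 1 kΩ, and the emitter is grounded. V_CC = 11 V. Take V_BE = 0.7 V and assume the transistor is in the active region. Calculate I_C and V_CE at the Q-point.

I_C ≈ 0.76 mA, V_CE ≈ 10 V

Base loop: V_CC = I_B·R_B + V_BE, so I_B = (11 − 0.7)/680 kΩ = 0.0151 mA.
In the active region I_C = β·I_B = 50 × 0.0151 = 0.757 mA.
Collector loop: V_CE = V_CC − I_C·R_C = 11 − 0.757×1 = 10.2 V.
Since V_CE = 10.2 V > V_CE(sat) ≈ 0.2 V, the transistor is in the active region as assumed.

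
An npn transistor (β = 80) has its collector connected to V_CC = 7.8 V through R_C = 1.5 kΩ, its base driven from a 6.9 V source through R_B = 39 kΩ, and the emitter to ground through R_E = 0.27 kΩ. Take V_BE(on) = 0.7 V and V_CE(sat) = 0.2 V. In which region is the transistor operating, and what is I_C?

saturation; I_C ≈ 4.3 mA

Assume active: I_B = (6.9 − 0.7)/(39 + 81×0.27) = 0.102 mA, I_C = β·I_B = 8.15 mA.
Then V_CE = 7.8 − 8.15×1.5 − 8.25×0.27 = -6.65 V < 0.2 V — the active assumption fails.
Re-solve with V_CE = 0.2 V. KCL at the emitter: V_E/R_E = (V_BB−0.7−V_E)/R_B + (V_CC−0.2−V_E)/R_C, giving V_E = 1.19 V.
I_C = (V_CC − 0.2 − V_E)/R_C = (7.6 − 1.19)/1.5 = 4.27 mA.
Check: I_B = (6.2 − 1.19)/39 = 0.128 mA, and β·I_B = 10.3 mA > I_C, confirming saturation.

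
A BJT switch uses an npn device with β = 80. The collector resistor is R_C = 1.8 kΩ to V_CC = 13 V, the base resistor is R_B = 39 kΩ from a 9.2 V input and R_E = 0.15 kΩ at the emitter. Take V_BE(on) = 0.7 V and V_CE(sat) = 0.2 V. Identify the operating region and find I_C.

saturation; I_C ≈ 6.5 mA

Assume active: I_B = (9.2 − 0.7)/(39 + 81×0.15) = 0.166 mA, I_C = β·I_B = 13.3 mA.
Then V_CE = 13 − 13.3×1.8 − 13.5×0.15 = -12.9 V < 0.2 V — the active assumption fails.
Re-solve with V_CE = 0.2 V. KCL at the emitter: V_E/R_E = (V_BB−0.7−V_E)/R_B + (V_CC−0.2−V_E)/R_C, giving V_E = 1.01 V.
I_C = (V_CC − 0.2 − V_E)/R_C = (12.8 − 1.01)/1.8 = 6.55 mA.
Check: I_B = (8.5 − 1.01)/39 = 0.192 mA, and β·I_B = 15.4 mA > I_C, confirming saturation.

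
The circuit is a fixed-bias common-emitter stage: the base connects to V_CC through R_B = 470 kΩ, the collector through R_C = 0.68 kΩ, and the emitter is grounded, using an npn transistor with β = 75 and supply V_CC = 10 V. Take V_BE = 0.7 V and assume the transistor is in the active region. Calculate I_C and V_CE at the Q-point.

I_C ≈ 1.5 mA, V_CE ≈ 9 V

Base loop: V_CC = I_B·R_B + V_BE, so I_B = (10 − 0.7)/470 kΩ = 0.0198 mA.
In the active region I_C = β·I_B = 75 × 0.0198 = 1.48 mA.
Collector loop: V_CE = V_CC − I_C·R_C = 10 − 1.48×0.68 = 8.99 V.
Since V_CE = 8.99 V > V_CE(sat) ≈ 0.2 V, the transistor is in the active region as assumed.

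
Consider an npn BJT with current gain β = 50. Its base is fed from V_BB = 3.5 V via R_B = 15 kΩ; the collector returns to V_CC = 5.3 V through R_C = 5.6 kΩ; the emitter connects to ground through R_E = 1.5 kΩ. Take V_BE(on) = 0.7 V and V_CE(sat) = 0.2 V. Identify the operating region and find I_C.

Assume active: I_B = (3.5 − 0.7)/(15 + 51×1.5) = 0.0306 mA, I_C = β·I_B = 1.53 mA.
Then V_CE = 5.3 − 1.53×5.6 − 1.56×1.5 = -5.61 V < 0.2 V — the active assumption fails.
Re-solve with V_CE = 0.2 V. KCL at the emitter: V_E/R_E = (V_BB−0.7−V_E)/R_B + (V_CC−0.2−V_E)/R_C, giving V_E = 1.2 V.
I_C = (V_CC − 0.2 − V_E)/R_C = (5.1 − 1.2)/5.6 = 0.696 mA.
Check: I_B = (2.8 − 1.2)/15 = 0.106 mA, and β·I_B = 5.32 mA > I_C, confirming saturation.

saturation; I_C ≈ 0.7 mA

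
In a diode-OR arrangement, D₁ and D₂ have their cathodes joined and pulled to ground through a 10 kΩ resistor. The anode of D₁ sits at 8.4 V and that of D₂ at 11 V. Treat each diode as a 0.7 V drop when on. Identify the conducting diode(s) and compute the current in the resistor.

Only D₂ conducts; I_R ≈ 1 mA

Assume both conduct. Then node N would need to be at both 8.4−0.7 = 7.7 V and 11−0.7 = 10.3 V, which is impossible.
Assume only D₂ conducts: V_N = 11 − 0.7 = 10.3 V, so I_R = 10.3/10 = 1.03 mA.
Check D₁: its anode-to-cathode voltage is 8.4 − 10.3 = -1.9 V < 0.7 V, so it is off. The assumption is consistent.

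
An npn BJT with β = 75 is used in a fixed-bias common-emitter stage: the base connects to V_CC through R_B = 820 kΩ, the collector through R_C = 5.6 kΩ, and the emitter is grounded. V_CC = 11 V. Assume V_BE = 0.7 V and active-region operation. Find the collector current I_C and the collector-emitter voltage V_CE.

Base loop: V_CC = I_B·R_B + V_BE, so I_B = (11 − 0.7)/820 kΩ = 0.0126 mA.
In the active region I_C = β·I_B = 75 × 0.0126 = 0.942 mA.
Collector loop: V_CE = V_CC − I_C·R_C = 11 − 0.942×5.6 = 5.72 V.
Since V_CE = 5.72 V > V_CE(sat) ≈ 0.2 V, the transistor is in the active region as assumed.

I_C ≈ 0.94 mA, V_CE ≈ 5.7 V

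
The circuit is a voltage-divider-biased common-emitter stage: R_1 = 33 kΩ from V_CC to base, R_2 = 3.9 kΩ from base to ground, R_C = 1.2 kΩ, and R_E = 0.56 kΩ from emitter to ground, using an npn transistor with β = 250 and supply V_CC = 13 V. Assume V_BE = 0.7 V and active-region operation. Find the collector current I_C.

I_C ≈ 1.2 mA

Thevenize the base divider: V_Th = V_CC·R_2/(R_1+R_2) = 13×3.9/36.9 = 1.37 V, R_Th = R_1‖R_2 = 3.49 kΩ.
Base-emitter loop: V_Th = I_B·R_Th + V_BE + (β+1)I_B·R_E, so I_B = (1.37 − 0.7) / (3.49 + 251×0.56) = 0.00468 mA.
I_C = β·I_B = 250×0.00468 = 1.17 mA, and I_E = (β+1)I_B = 1.17 mA.
V_CE = V_CC − I_C·R_C − I_E·R_E = 13 − 1.17×1.2 − 1.17×0.56 = 10.9 V.
V_CE = 10.9 V > 0.2 V confirms active-region operation.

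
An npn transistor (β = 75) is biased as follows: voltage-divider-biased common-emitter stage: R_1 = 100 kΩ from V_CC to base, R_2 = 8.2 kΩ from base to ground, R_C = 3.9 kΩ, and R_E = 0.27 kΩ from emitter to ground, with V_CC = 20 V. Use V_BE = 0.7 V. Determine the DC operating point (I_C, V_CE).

I_C ≈ 2.2 mA, V_CE ≈ 11 V

Thevenize the base divider: V_Th = V_CC·R_2/(R_1+R_2) = 20×8.2/108 = 1.52 V, R_Th = R_1‖R_2 = 7.58 kΩ.
Base-emitter loop: V_Th = I_B·R_Th + V_BE + (β+1)I_B·R_E, so I_B = (1.52 − 0.7) / (7.58 + 76×0.27) = 0.029 mA.
I_C = β·I_B = 75×0.029 = 2.18 mA, and I_E = (β+1)I_B = 2.21 mA.
V_CE = V_CC − I_C·R_C − I_E·R_E = 20 − 2.18×3.9 − 2.21×0.27 = 10.9 V.
V_CE = 10.9 V > 0.2 V confirms active-region operation.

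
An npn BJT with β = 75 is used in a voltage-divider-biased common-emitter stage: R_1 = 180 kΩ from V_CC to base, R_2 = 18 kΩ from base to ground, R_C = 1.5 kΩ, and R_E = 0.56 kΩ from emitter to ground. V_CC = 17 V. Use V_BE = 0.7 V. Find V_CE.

V_CE ≈ 15 V

Thevenize the base divider: V_Th = V_CC·R_2/(R_1+R_2) = 17×18/198 = 1.55 V, R_Th = R_1‖R_2 = 16.4 kΩ.
Base-emitter loop: V_Th = I_B·R_Th + V_BE + (β+1)I_B·R_E, so I_B = (1.55 − 0.7) / (16.4 + 76×0.56) = 0.0143 mA.
I_C = β·I_B = 75×0.0143 = 1.08 mA, and I_E = (β+1)I_B = 1.09 mA.
V_CE = V_CC − I_C·R_C − I_E·R_E = 17 − 1.08×1.5 − 1.09×0.56 = 14.8 V.
V_CE = 14.8 V > 0.2 V confirms active-region operation.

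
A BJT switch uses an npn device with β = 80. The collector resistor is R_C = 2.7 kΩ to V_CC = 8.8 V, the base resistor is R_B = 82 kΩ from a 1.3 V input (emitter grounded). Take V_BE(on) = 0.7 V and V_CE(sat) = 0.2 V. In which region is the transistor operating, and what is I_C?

active; I_C ≈ 0.59 mA

Assume active. Base-emitter loop: I_B = (V_BB − V_BE)/R_B = (1.3 − 0.7)/82 = 0.00732 mA.
I_C = β·I_B = 80×0.00732 = 0.585 mA.
V_CE = V_CC − I_C·R_C = 8.8 − 0.585×2.7 = 7.22 V > V_CE(sat), so the active-region assumption holds.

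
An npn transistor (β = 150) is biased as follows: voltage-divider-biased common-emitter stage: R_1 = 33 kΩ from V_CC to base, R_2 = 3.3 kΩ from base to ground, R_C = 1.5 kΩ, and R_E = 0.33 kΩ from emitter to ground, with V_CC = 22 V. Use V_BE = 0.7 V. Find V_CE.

Thevenize the base divider: V_Th = V_CC·R_2/(R_1+R_2) = 22×3.3/36.3 = 2 V, R_Th = R_1‖R_2 = 3 kΩ.
Base-emitter loop: V_Th = I_B·R_Th + V_BE + (β+1)I_B·R_E, so I_B = (2 − 0.7) / (3 + 151×0.33) = 0.0246 mA.
I_C = β·I_B = 150×0.0246 = 3.69 mA, and I_E = (β+1)I_B = 3.72 mA.
V_CE = V_CC − I_C·R_C − I_E·R_E = 22 − 3.69×1.5 − 3.72×0.33 = 15.2 V.
V_CE = 15.2 V > 0.2 V confirms active-region operation.

V_CE ≈ 15 V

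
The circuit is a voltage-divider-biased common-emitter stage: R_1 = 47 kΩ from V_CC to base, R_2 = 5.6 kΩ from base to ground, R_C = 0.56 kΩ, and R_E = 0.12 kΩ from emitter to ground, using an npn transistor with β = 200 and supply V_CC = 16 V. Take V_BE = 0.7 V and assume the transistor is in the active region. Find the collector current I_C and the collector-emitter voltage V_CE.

I_C ≈ 6.9 mA, V_CE ≈ 11 V

Thevenize the base divider: V_Th = V_CC·R_2/(R_1+R_2) = 16×5.6/52.6 = 1.7 V, R_Th = R_1‖R_2 = 5 kΩ.
Base-emitter loop: V_Th = I_B·R_Th + V_BE + (β+1)I_B·R_E, so I_B = (1.7 − 0.7) / (5 + 201×0.12) = 0.0345 mA.
I_C = β·I_B = 200×0.0345 = 6.89 mA, and I_E = (β+1)I_B = 6.93 mA.
V_CE = V_CC − I_C·R_C − I_E·R_E = 16 − 6.89×0.56 − 6.93×0.12 = 11.3 V.
V_CE = 11.3 V > 0.2 V confirms active-region operation.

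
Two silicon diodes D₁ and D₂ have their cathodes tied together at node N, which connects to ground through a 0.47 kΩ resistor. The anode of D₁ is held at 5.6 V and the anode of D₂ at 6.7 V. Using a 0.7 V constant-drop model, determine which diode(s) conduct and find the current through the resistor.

Assume both conduct. Then node N would need to be at both 5.6−0.7 = 4.9 V and 6.7−0.7 = 6 V, which is impossible.
Assume only D₂ conducts: V_N = 6.7 − 0.7 = 6 V, so I_R = 6/0.47 = 12.8 mA.
Check D₁: its anode-to-cathode voltage is 5.6 − 6 = -0.4 V < 0.7 V, so it is off. The assumption is consistent.

Only D₂ conducts; I_R ≈ 13 mA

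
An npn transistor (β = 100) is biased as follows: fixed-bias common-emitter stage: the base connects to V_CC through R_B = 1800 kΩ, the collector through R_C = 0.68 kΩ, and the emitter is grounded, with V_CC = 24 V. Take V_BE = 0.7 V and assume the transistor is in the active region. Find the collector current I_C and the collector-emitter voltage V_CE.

I_C ≈ 1.3 mA, V_CE ≈ 23 V

Base loop: V_CC = I_B·R_B + V_BE, so I_B = (24 − 0.7)/1800 kΩ = 0.0129 mA.
In the active region I_C = β·I_B = 100 × 0.0129 = 1.29 mA.
Collector loop: V_CE = V_CC − I_C·R_C = 24 − 1.29×0.68 = 23.1 V.
Since V_CE = 23.1 V > V_CE(sat) ≈ 0.2 V, the transistor is in the active region as assumed.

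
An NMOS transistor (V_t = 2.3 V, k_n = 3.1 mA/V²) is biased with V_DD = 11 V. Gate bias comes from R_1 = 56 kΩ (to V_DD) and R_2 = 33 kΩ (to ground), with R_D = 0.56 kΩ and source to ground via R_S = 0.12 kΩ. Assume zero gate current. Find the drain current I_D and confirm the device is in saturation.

I_D ≈ 3.1 mA

V_G = V_DD·R_2/(R_1+R_2) = 11×33/89 = 4.08 V.
Assume saturation: I_D = (k_n/2)(V_GS − V_t)² with V_GS = V_G − I_D·R_S = 4.08 − 0.12·I_D.
Substituting gives 0.0223·I_D² − 1.66·I_D + 4.9 = 0, with roots I_D = 3.08 or 71.4 mA.
The root I_D = 71.4 mA gives V_GS = -4.49 V ≤ V_t, so take I_D = 3.08 mA.
Then V_GS = 3.71 V and V_DS = V_DD − I_D(R_D+R_S) = 11 − 3.08×0.68 = 8.91 V.
Saturation requires V_DS ≥ V_GS − V_t = 1.41 V; 8.91 ≥ 1.41 ✓.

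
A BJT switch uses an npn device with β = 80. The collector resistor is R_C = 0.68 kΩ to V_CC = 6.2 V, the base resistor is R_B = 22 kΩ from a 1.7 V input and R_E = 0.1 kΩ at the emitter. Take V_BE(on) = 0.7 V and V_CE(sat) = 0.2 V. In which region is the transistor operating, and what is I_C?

Assume active. Base-emitter loop: I_B = (V_BB − V_BE)/(R_B + (β+1)R_E) = (1.7 − 0.7)/(22 + 81×0.1) = 0.0332 mA.
I_C = β·I_B = 80×0.0332 = 2.66 mA.
V_CE = V_CC − I_C·R_C − I_E·R_E = 6.2 − 2.66×0.68 − 2.69×0.1 = 4.12 V > V_CE(sat), so the active-region assumption holds.

active; I_C ≈ 2.7 mA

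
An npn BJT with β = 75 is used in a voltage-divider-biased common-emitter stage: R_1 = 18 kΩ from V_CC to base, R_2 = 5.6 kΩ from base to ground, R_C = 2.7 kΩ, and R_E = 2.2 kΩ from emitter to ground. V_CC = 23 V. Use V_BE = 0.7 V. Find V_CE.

V_CE ≈ 13 V

Thevenize the base divider: V_Th = V_CC·R_2/(R_1+R_2) = 23×5.6/23.6 = 5.46 V, R_Th = R_1‖R_2 = 4.27 kΩ.
Base-emitter loop: V_Th = I_B·R_Th + V_BE + (β+1)I_B·R_E, so I_B = (5.46 − 0.7) / (4.27 + 76×2.2) = 0.0277 mA.
I_C = β·I_B = 75×0.0277 = 2.08 mA, and I_E = (β+1)I_B = 2.11 mA.
V_CE = V_CC − I_C·R_C − I_E·R_E = 23 − 2.08×2.7 − 2.11×2.2 = 12.7 V.
V_CE = 12.7 V > 0.2 V confirms active-region operation.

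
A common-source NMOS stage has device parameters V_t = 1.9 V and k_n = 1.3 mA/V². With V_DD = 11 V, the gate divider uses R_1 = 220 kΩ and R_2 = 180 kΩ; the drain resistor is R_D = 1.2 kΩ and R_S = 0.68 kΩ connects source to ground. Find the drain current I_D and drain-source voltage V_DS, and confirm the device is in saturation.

I_D ≈ 1.9 mA, V_DS ≈ 7.3 V

V_G = V_DD·R_2/(R_1+R_2) = 11×180/400 = 4.95 V.
Assume saturation: I_D = (k_n/2)(V_GS − V_t)² with V_GS = V_G − I_D·R_S = 4.95 − 0.68·I_D.
Substituting gives 0.301·I_D² − 3.7·I_D + 6.05 = 0, with roots I_D = 1.94 or 10.4 mA.
The root I_D = 10.4 mA gives V_GS = -2.09 V ≤ V_t, so take I_D = 1.94 mA.
Then V_GS = 3.63 V and V_DS = V_DD − I_D(R_D+R_S) = 11 − 1.94×1.88 = 7.35 V.
Saturation requires V_DS ≥ V_GS − V_t = 1.73 V; 7.35 ≥ 1.73 ✓.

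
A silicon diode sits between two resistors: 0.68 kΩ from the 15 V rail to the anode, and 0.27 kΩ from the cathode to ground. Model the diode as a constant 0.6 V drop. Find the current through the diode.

The two resistors are in series with the diode, so KVL gives 15 = I·0.68 + 0.6 + I·0.27.
I = (15 − 0.6) / (0.68 + 0.27) kΩ = 14.4 / 0.95 = 15.2 mA.

I ≈ 15 mA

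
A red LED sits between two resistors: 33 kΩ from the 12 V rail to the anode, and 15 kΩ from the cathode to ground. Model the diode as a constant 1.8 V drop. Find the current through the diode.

The two resistors are in series with the diode, so KVL gives 12 = I·33 + 1.8 + I·15.
I = (12 − 1.8) / (33 + 15) kΩ = 10.2 / 48 = 0.212 mA.

I ≈ 0.21 mA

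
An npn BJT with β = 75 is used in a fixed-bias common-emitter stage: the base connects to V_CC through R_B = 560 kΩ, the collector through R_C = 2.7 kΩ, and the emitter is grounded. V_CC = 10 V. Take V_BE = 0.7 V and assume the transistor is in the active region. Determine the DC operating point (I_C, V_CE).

I_C ≈ 1.2 mA, V_CE ≈ 6.6 V

Base loop: V_CC = I_B·R_B + V_BE, so I_B = (10 − 0.7)/560 kΩ = 0.0166 mA.
In the active region I_C = β·I_B = 75 × 0.0166 = 1.25 mA.
Collector loop: V_CE = V_CC − I_C·R_C = 10 − 1.25×2.7 = 6.64 V.
Since V_CE = 6.64 V > V_CE(sat) ≈ 0.2 V, the transistor is in the active region as assumed.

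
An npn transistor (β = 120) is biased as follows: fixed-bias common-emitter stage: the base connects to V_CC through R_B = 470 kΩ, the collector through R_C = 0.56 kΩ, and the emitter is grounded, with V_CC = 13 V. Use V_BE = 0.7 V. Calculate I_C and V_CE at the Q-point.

I_C ≈ 3.1 mA, V_CE ≈ 11 V

Base loop: V_CC = I_B·R_B + V_BE, so I_B = (13 − 0.7)/470 kΩ = 0.0262 mA.
In the active region I_C = β·I_B = 120 × 0.0262 = 3.14 mA.
Collector loop: V_CE = V_CC − I_C·R_C = 13 − 3.14×0.56 = 11.2 V.
Since V_CE = 11.2 V > V_CE(sat) ≈ 0.2 V, the transistor is in the active region as assumed.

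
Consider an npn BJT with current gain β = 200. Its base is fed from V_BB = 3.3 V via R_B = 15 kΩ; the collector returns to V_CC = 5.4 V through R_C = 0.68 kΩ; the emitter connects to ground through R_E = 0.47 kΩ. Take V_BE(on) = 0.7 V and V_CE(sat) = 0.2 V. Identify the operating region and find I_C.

saturation; I_C ≈ 4.5 mA

Assume active: I_B = (3.3 − 0.7)/(15 + 201×0.47) = 0.0238 mA, I_C = β·I_B = 4.75 mA.
Then V_CE = 5.4 − 4.75×0.68 − 4.77×0.47 = -0.0738 V < 0.2 V — the active assumption fails.
Re-solve with V_CE = 0.2 V. KCL at the emitter: V_E/R_E = (V_BB−0.7−V_E)/R_B + (V_CC−0.2−V_E)/R_C, giving V_E = 2.13 V.
I_C = (V_CC − 0.2 − V_E)/R_C = (5.2 − 2.13)/0.68 = 4.51 mA.
Check: I_B = (2.6 − 2.13)/15 = 0.0311 mA, and β·I_B = 6.22 mA > I_C, confirming saturation.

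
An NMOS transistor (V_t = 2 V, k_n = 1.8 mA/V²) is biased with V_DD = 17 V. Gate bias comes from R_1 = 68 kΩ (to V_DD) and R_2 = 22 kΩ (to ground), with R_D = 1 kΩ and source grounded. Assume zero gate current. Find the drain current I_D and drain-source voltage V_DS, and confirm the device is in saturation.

I_D ≈ 4.2 mA, V_DS ≈ 13 V

V_G = V_DD·R_2/(R_1+R_2) = 17×22/90 = 4.16 V. With the source grounded, V_GS = V_G = 4.16 V.
Assume saturation: I_D = (k_n/2)(V_GS − V_t)² = (1.8/2)×(4.16 − 2)² = 0.9×2.16² = 4.18 mA.
V_DS = V_DD − I_D·R_D = 17 − 4.18×1 = 12.8 V.
Saturation requires V_DS ≥ V_GS − V_t = 2.16 V; 12.8 ≥ 2.16 ✓.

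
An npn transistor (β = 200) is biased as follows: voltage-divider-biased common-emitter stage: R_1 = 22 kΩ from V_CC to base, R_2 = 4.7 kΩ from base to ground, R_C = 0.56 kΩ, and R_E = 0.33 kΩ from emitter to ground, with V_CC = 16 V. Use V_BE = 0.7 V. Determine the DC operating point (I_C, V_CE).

Thevenize the base divider: V_Th = V_CC·R_2/(R_1+R_2) = 16×4.7/26.7 = 2.82 V, R_Th = R_1‖R_2 = 3.87 kΩ.
Base-emitter loop: V_Th = I_B·R_Th + V_BE + (β+1)I_B·R_E, so I_B = (2.82 − 0.7) / (3.87 + 201×0.33) = 0.0301 mA.
I_C = β·I_B = 200×0.0301 = 6.03 mA, and I_E = (β+1)I_B = 6.06 mA.
V_CE = V_CC − I_C·R_C − I_E·R_E = 16 − 6.03×0.56 − 6.06×0.33 = 10.6 V.
V_CE = 10.6 V > 0.2 V confirms active-region operation.

I_C ≈ 6 mA, V_CE ≈ 11 V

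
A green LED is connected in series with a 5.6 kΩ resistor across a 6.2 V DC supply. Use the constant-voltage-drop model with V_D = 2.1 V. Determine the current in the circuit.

I ≈ 0.73 mA

KVL around the loop: 6.2 = V_D + I·R = 2.1 + I × 5.6 kΩ.
So I = (6.2 − 2.1) / 5.6 kΩ = 4.1 / 5.6 = 0.732 mA.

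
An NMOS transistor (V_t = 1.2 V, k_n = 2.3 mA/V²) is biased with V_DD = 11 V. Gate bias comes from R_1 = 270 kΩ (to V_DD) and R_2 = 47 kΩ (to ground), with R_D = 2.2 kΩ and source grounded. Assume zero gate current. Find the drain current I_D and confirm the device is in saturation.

I_D ≈ 0.21 mA

V_G = V_DD·R_2/(R_1+R_2) = 11×47/317 = 1.63 V. With the source grounded, V_GS = V_G = 1.63 V.
Assume saturation: I_D = (k_n/2)(V_GS − V_t)² = (2.3/2)×(1.63 − 1.2)² = 1.15×0.431² = 0.214 mA.
V_DS = V_DD − I_D·R_D = 11 − 0.214×2.2 = 10.5 V.
Saturation requires V_DS ≥ V_GS − V_t = 0.431 V; 10.5 ≥ 0.431 ✓.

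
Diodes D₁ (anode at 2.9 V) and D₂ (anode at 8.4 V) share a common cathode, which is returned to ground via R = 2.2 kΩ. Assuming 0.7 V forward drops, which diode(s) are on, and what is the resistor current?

Only D₂ conducts; I_R ≈ 3.5 mA

Assume both conduct. Then node N would need to be at both 2.9−0.7 = 2.2 V and 8.4−0.7 = 7.7 V, which is impossible.
Assume only D₂ conducts: V_N = 8.4 − 0.7 = 7.7 V, so I_R = 7.7/2.2 = 3.5 mA.
Check D₁: its anode-to-cathode voltage is 2.9 − 7.7 = -4.8 V < 0.7 V, so it is off. The assumption is consistent.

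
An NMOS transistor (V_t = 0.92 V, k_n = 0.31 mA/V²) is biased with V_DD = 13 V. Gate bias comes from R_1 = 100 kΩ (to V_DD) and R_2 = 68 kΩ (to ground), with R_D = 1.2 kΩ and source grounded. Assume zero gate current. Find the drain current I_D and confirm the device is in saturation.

I_D ≈ 2.9 mA

V_G = V_DD·R_2/(R_1+R_2) = 13×68/168 = 5.26 V. With the source grounded, V_GS = V_G = 5.26 V.
Assume saturation: I_D = (k_n/2)(V_GS − V_t)² = (0.31/2)×(5.26 − 0.92)² = 0.155×4.34² = 2.92 mA.
V_DS = V_DD − I_D·R_D = 13 − 2.92×1.2 = 9.49 V.
Saturation requires V_DS ≥ V_GS − V_t = 4.34 V; 9.49 ≥ 4.34 ✓.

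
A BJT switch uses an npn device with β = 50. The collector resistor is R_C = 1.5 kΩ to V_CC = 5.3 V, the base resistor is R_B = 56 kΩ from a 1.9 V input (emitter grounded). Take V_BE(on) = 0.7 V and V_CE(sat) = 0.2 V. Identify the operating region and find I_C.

active; I_C ≈ 1.1 mA

Assume active. Base-emitter loop: I_B = (V_BB − V_BE)/R_B = (1.9 − 0.7)/56 = 0.0214 mA.
I_C = β·I_B = 50×0.0214 = 1.07 mA.
V_CE = V_CC − I_C·R_C = 5.3 − 1.07×1.5 = 3.69 V > V_CE(sat), so the active-region assumption holds.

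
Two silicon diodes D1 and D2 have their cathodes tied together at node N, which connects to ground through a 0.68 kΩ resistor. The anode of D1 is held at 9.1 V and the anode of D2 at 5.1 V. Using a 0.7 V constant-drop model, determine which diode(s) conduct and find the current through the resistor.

Assume both conduct. Then node N would need to be at both 9.1−0.7 = 8.4 V and 5.1−0.7 = 4.4 V, which is impossible.
Assume only D1 conducts: V_N = 9.1 − 0.7 = 8.4 V, so I_R = 8.4/0.68 = 12.4 mA.
Check D2: its anode-to-cathode voltage is 5.1 − 8.4 = -3.3 V < 0.7 V, so it is off. The assumption is consistent.

Only D1 conducts; I_R ≈ 12 mA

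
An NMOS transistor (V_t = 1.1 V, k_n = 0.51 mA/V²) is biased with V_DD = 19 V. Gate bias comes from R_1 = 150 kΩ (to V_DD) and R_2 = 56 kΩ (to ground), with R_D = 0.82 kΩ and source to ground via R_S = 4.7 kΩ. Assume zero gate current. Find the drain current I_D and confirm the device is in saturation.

V_G = V_DD·R_2/(R_1+R_2) = 19×56/206 = 5.17 V.
Assume saturation: I_D = (k_n/2)(V_GS − V_t)² with V_GS = V_G − I_D·R_S = 5.17 − 4.7·I_D.
Substituting gives 5.63·I_D² − 10.7·I_D + 4.21 = 0, with roots I_D = 0.552 or 1.36 mA.
The root I_D = 1.36 mA gives V_GS = -1.21 V ≤ V_t, so take I_D = 0.552 mA.
Then V_GS = 2.57 V and V_DS = V_DD − I_D(R_D+R_S) = 19 − 0.552×5.52 = 16 V.
Saturation requires V_DS ≥ V_GS − V_t = 1.47 V; 16 ≥ 1.47 ✓.

I_D ≈ 0.55 mA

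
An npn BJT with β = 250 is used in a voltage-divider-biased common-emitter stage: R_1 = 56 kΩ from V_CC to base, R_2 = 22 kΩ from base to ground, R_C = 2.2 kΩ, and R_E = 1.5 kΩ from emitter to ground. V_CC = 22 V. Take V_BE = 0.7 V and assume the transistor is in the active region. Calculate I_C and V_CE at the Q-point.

I_C ≈ 3.5 mA, V_CE ≈ 9 V

Thevenize the base divider: V_Th = V_CC·R_2/(R_1+R_2) = 22×22/78 = 6.21 V, R_Th = R_1‖R_2 = 15.8 kΩ.
Base-emitter loop: V_Th = I_B·R_Th + V_BE + (β+1)I_B·R_E, so I_B = (6.21 − 0.7) / (15.8 + 251×1.5) = 0.014 mA.
I_C = β·I_B = 250×0.014 = 3.51 mA, and I_E = (β+1)I_B = 3.52 mA.
V_CE = V_CC − I_C·R_C − I_E·R_E = 22 − 3.51×2.2 − 3.52×1.5 = 9 V.
V_CE = 9 V > 0.2 V confirms active-region operation.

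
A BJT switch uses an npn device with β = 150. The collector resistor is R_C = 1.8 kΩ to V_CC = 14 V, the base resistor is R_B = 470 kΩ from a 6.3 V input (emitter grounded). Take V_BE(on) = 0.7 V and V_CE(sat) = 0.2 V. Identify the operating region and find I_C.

active; I_C ≈ 1.8 mA

Assume active. Base-emitter loop: I_B = (V_BB − V_BE)/R_B = (6.3 − 0.7)/470 = 0.0119 mA.
I_C = β·I_B = 150×0.0119 = 1.79 mA.
V_CE = V_CC − I_C·R_C = 14 − 1.79×1.8 = 10.8 V > V_CE(sat), so the active-region assumption holds.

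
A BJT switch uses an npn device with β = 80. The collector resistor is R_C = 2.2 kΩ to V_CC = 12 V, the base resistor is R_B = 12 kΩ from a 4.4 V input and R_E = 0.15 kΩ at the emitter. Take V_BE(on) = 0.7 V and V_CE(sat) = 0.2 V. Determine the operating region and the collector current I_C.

Assume active: I_B = (4.4 − 0.7)/(12 + 81×0.15) = 0.153 mA, I_C = β·I_B = 12.3 mA.
Then V_CE = 12 − 12.3×2.2 − 12.4×0.15 = -16.8 V < 0.2 V — the active assumption fails.
Re-solve with V_CE = 0.2 V. KCL at the emitter: V_E/R_E = (V_BB−0.7−V_E)/R_B + (V_CC−0.2−V_E)/R_C, giving V_E = 0.787 V.
I_C = (V_CC − 0.2 − V_E)/R_C = (11.8 − 0.787)/2.2 = 5.01 mA.
Check: I_B = (3.7 − 0.787)/12 = 0.243 mA, and β·I_B = 19.4 mA > I_C, confirming saturation.

saturation; I_C ≈ 5 mA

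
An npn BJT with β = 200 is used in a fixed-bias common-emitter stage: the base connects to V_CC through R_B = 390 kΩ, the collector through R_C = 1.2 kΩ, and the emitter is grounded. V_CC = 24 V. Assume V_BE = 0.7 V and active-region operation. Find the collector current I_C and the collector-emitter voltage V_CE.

I_C ≈ 12 mA, V_CE ≈ 9.7 V

Base loop: V_CC = I_B·R_B + V_BE, so I_B = (24 − 0.7)/390 kΩ = 0.0597 mA.
In the active region I_C = β·I_B = 200 × 0.0597 = 11.9 mA.
Collector loop: V_CE = V_CC − I_C·R_C = 24 − 11.9×1.2 = 9.66 V.
Since V_CE = 9.66 V > V_CE(sat) ≈ 0.2 V, the transistor is in the active region as assumed.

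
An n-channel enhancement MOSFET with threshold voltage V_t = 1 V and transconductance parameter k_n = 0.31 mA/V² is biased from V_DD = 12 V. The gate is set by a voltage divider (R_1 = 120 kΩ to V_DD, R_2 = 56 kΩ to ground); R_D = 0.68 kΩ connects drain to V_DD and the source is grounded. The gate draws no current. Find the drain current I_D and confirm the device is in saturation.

V_G = V_DD·R_2/(R_1+R_2) = 12×56/176 = 3.82 V. With the source grounded, V_GS = V_G = 3.82 V.
Assume saturation: I_D = (k_n/2)(V_GS − V_t)² = (0.31/2)×(3.82 − 1)² = 0.155×2.82² = 1.23 mA.
V_DS = V_DD − I_D·R_D = 12 − 1.23×0.68 = 11.2 V.
Saturation requires V_DS ≥ V_GS − V_t = 2.82 V; 11.2 ≥ 2.82 ✓.

I_D ≈ 1.2 mA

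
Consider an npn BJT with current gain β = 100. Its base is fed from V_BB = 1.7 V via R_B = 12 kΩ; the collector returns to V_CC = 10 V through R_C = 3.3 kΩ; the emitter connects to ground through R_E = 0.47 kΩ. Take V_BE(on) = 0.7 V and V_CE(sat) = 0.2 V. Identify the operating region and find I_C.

active; I_C ≈ 1.7 mA

Assume active. Base-emitter loop: I_B = (V_BB − V_BE)/(R_B + (β+1)R_E) = (1.7 − 0.7)/(12 + 101×0.47) = 0.0168 mA.
I_C = β·I_B = 100×0.0168 = 1.68 mA.
V_CE = V_CC − I_C·R_C − I_E·R_E = 10 − 1.68×3.3 − 1.7×0.47 = 3.65 V > V_CE(sat), so the active-region assumption holds.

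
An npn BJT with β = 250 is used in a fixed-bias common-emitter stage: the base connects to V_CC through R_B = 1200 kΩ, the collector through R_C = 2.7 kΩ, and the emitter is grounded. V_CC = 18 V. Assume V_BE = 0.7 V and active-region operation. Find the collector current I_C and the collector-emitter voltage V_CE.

Base loop: V_CC = I_B·R_B + V_BE, so I_B = (18 − 0.7)/1200 kΩ = 0.0144 mA.
In the active region I_C = β·I_B = 250 × 0.0144 = 3.6 mA.
Collector loop: V_CE = V_CC − I_C·R_C = 18 − 3.6×2.7 = 8.27 V.
Since V_CE = 8.27 V > V_CE(sat) ≈ 0.2 V, the transistor is in the active region as assumed.

I_C ≈ 3.6 mA, V_CE ≈ 8.3 V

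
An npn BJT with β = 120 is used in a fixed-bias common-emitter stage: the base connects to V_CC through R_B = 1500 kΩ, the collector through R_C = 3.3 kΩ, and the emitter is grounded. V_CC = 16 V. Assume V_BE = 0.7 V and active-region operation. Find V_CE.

Base loop: V_CC = I_B·R_B + V_BE, so I_B = (16 − 0.7)/1500 kΩ = 0.0102 mA.
In the active region I_C = β·I_B = 120 × 0.0102 = 1.22 mA.
Collector loop: V_CE = V_CC − I_C·R_C = 16 − 1.22×3.3 = 12 V.
Since V_CE = 12 V > V_CE(sat) ≈ 0.2 V, the transistor is in the active region as assumed.

V_CE ≈ 12 V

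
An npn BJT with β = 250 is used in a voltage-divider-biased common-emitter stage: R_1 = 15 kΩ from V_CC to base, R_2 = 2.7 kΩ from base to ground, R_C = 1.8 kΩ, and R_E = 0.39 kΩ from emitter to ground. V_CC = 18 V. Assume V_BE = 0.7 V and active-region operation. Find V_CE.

V_CE ≈ 6.8 V

Thevenize the base divider: V_Th = V_CC·R_2/(R_1+R_2) = 18×2.7/17.7 = 2.75 V, R_Th = R_1‖R_2 = 2.29 kΩ.
Base-emitter loop: V_Th = I_B·R_Th + V_BE + (β+1)I_B·R_E, so I_B = (2.75 − 0.7) / (2.29 + 251×0.39) = 0.0204 mA.
I_C = β·I_B = 250×0.0204 = 5.11 mA, and I_E = (β+1)I_B = 5.13 mA.
V_CE = V_CC − I_C·R_C − I_E·R_E = 18 − 5.11×1.8 − 5.13×0.39 = 6.81 V.
V_CE = 6.81 V > 0.2 V confirms active-region operation.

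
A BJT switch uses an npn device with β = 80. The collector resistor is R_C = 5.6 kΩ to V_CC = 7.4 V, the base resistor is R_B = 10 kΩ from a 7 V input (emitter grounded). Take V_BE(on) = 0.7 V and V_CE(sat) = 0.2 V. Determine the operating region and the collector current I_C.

Assume active: I_B = (7 − 0.7)/10 = 0.63 mA, giving I_C = β·I_B = 50.4 mA.
But then V_CE = 7.4 − 50.4×5.6 = -275 V < V_CE(sat) = 0.2 V — impossible in the active region.
So the transistor is saturated. With V_CE = 0.2 V, I_C = (V_CC − 0.2)/R_C = 7.2/5.6 = 1.29 mA.
Check: β·I_B = 50.4 mA > I_C = 1.29 mA, confirming saturation.

saturation; I_C ≈ 1.3 mA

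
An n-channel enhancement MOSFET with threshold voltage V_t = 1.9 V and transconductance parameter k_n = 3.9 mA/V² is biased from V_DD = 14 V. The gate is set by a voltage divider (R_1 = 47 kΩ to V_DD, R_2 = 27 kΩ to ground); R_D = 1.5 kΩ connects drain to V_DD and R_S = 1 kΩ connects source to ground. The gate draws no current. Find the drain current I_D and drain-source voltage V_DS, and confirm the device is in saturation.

I_D ≈ 2.2 mA, V_DS ≈ 8.6 V

V_G = V_DD·R_2/(R_1+R_2) = 14×27/74 = 5.11 V.
Assume saturation: I_D = (k_n/2)(V_GS − V_t)² with V_GS = V_G − I_D·R_S = 5.11 − 1·I_D.
Substituting gives 1.95·I_D² − 13.5·I_D + 20.1 = 0, with roots I_D = 2.16 or 4.77 mA.
The root I_D = 4.77 mA gives V_GS = 0.336 V ≤ V_t, so take I_D = 2.16 mA.
Then V_GS = 2.95 V and V_DS = V_DD − I_D(R_D+R_S) = 14 − 2.16×2.5 = 8.61 V.
Saturation requires V_DS ≥ V_GS − V_t = 1.05 V; 8.61 ≥ 1.05 ✓.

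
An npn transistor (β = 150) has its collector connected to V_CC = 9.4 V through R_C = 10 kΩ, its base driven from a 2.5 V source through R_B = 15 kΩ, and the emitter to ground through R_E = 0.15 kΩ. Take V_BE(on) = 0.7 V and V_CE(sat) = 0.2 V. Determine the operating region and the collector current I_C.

saturation; I_C ≈ 0.9 mA

Assume active: I_B = (2.5 − 0.7)/(15 + 151×0.15) = 0.0478 mA, I_C = β·I_B = 7.17 mA.
Then V_CE = 9.4 − 7.17×10 − 7.22×0.15 = -63.4 V < 0.2 V — the active assumption fails.
Re-solve with V_CE = 0.2 V. KCL at the emitter: V_E/R_E = (V_BB−0.7−V_E)/R_B + (V_CC−0.2−V_E)/R_C, giving V_E = 0.152 V.
I_C = (V_CC − 0.2 − V_E)/R_C = (9.2 − 0.152)/10 = 0.905 mA.
Check: I_B = (1.8 − 0.152)/15 = 0.11 mA, and β·I_B = 16.5 mA > I_C, confirming saturation.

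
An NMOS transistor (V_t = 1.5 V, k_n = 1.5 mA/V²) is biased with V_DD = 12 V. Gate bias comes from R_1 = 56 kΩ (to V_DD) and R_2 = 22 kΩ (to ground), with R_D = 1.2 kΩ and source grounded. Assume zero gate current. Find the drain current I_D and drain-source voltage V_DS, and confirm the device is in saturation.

V_G = V_DD·R_2/(R_1+R_2) = 12×22/78 = 3.38 V. With the source grounded, V_GS = V_G = 3.38 V.
Assume saturation: I_D = (k_n/2)(V_GS − V_t)² = (1.5/2)×(3.38 − 1.5)² = 0.75×1.88² = 2.66 mA.
V_DS = V_DD − I_D·R_D = 12 − 2.66×1.2 = 8.8 V.
Saturation requires V_DS ≥ V_GS − V_t = 1.88 V; 8.8 ≥ 1.88 ✓.

I_D ≈ 2.7 mA, V_DS ≈ 8.8 V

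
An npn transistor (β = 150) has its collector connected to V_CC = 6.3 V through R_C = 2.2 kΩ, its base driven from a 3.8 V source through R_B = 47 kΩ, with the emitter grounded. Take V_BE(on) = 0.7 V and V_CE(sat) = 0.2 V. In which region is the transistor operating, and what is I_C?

saturation; I_C ≈ 2.8 mA

Assume active: I_B = (3.8 − 0.7)/47 = 0.066 mA, giving I_C = β·I_B = 9.89 mA.
But then V_CE = 6.3 − 9.89×2.2 = -15.5 V < V_CE(sat) = 0.2 V — impossible in the active region.
So the transistor is saturated. With V_CE = 0.2 V, I_C = (V_CC − 0.2)/R_C = 6.1/2.2 = 2.77 mA.
Check: β·I_B = 9.89 mA > I_C = 2.77 mA, confirming saturation.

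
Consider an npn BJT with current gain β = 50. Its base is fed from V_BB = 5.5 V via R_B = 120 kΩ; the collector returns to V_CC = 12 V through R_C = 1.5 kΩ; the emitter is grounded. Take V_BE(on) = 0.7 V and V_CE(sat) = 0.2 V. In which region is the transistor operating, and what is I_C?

Assume active. Base-emitter loop: I_B = (V_BB − V_BE)/R_B = (5.5 − 0.7)/120 = 0.04 mA.
I_C = β·I_B = 50×0.04 = 2 mA.
V_CE = V_CC − I_C·R_C = 12 − 2×1.5 = 9 V > V_CE(sat), so the active-region assumption holds.

active; I_C ≈ 2 mA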